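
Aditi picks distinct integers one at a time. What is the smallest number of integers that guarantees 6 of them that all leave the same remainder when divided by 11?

By the pigeonhole principle, the 11 residue classes mod 11 are the pigeonholes.
With 55 integers one could put 5 in each residue class and have no class reach 6.
The 56th integer pushes some class to 6, so 11·5 + 1 = 56.

56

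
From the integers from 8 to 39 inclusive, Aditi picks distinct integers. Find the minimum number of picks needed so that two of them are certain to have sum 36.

Two chosen integers sum to 36 exactly when both halves of some pair {x, 36−x} with 8 ≤ x ≤ 36−x ≤ 28 are chosen — 10 such pairs.
The remaining 12 elements (those with no distinct partner in range) can never complete a 36-sum, so the worst case takes all of them and one from each pair: 12 + 10 = 22.
By the pigeonhole principle, the 23rd integer has to be the second member of some pair, so 22 + 1 = 23.

23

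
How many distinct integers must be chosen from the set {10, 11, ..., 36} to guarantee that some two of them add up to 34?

21

A set avoiding the sum 34 can contain at most one of each pair {x, 34−x}, plus the 13 elements whose complement lies outside the range or equal to its own complement.
The integers 17, …, 36 (20 of them) are such a set: any two sum to at least 17+18 = 35 > 34.
By pigeonhole, any 21st integer completes one of the 7 pairs, so 21 choices force a sum of 34.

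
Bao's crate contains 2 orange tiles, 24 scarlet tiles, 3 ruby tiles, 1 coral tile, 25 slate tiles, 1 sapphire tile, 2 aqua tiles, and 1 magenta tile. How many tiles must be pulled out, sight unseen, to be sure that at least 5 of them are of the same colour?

The 8 colours are the holes; the tiles drawn are the pigeons.
To avoid 5 of any one colour, the worst case takes at most 4 of each colour, or every tile of a colour that has fewer than 4.
That gives 2 + 4 + 3 + 1 + 4 + 1 + 2 + 1 = 18 tiles with no colour reaching 5.
The next tile forces some colour to 5, so 18 + 1 = 19.

19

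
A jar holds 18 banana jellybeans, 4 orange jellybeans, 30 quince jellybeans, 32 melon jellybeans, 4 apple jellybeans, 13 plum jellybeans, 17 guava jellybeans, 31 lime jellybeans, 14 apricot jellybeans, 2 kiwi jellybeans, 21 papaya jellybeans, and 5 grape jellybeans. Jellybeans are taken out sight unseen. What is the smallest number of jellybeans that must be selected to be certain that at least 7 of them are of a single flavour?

64

The 12 flavours are the holes; the jellybeans drawn are the pigeons.
To avoid 7 of any one flavour, the worst case takes at most 6 of each flavour, or every jellybean of a flavour that has fewer than 6.
That gives 6 + 4 + 6 + 6 + 4 + 6 + 6 + 6 + 6 + 2 + 6 + 5 = 63 jellybeans with no flavour reaching 7.
The next jellybean forces some flavour to 7, so 63 + 1 = 64.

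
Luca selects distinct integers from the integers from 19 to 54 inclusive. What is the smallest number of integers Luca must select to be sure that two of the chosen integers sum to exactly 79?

22

Two chosen integers sum to 79 exactly when both halves of some pair {x, 79−x} with 25 ≤ x ≤ 79−x ≤ 54 are chosen — 15 such pairs.
The remaining 6 elements (those with no distinct partner in range) can never complete a 79-sum, so the worst case takes all of them and one from each pair: 6 + 15 = 21.
The 22nd integer has to be the second member of some pair, so 21 + 1 = 22.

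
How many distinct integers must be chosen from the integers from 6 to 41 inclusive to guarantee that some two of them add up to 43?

Group the elements by complementary pair {x, 43−x}: {6,37}, {7,36}, {8,35}, …, giving 16 two-element pairs and 4 integers whose partner 43−x falls outside [6,41].
Treating each of those 20 groups as a pigeonhole, one can pick one integer per group — 20 integers — with no two summing to 43.
The 21st integer lands in an occupied pair, forcing a sum of 43.

21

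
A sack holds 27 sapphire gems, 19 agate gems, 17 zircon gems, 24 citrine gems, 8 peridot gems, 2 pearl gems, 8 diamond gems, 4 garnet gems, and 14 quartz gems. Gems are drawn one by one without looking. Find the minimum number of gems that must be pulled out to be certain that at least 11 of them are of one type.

73

Pigeonhole: the 9 types are the holes; the gems drawn are the pigeons.
To avoid 11 of any one type, the worst case takes at most 10 of each type, or every gem of a type that has fewer than 10.
That gives 10 + 10 + 10 + 10 + 8 + 2 + 8 + 4 + 10 = 72 gems with no type reaching 11.
The next gem forces some type to 11, so 72 + 1 = 73.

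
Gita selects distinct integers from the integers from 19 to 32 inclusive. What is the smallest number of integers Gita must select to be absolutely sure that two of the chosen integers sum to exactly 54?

10

Two chosen integers sum to 54 exactly when both halves of some pair {x, 54−x} with 22 ≤ x ≤ 54−x ≤ 32 are chosen — 5 such pairs.
The remaining 4 elements (those with no distinct partner in range) can never complete a 54-sum, so the worst case takes all of them and one from each pair: 4 + 5 = 9.
By the pigeonhole principle, the 10th integer has to be the second member of some pair, so 9 + 1 = 10.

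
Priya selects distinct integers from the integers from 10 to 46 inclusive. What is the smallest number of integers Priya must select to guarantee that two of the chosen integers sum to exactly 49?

23

Two chosen integers sum to 49 exactly when both halves of some pair {x, 49−x} with 10 ≤ x ≤ 49−x ≤ 39 are chosen — 15 such pairs.
The remaining 7 elements (those with no distinct partner in range) can never complete a 49-sum, so the worst case takes all of them and one from each pair: 7 + 15 = 22.
By pigeonhole, the 23rd integer has to be the second member of some pair, so 22 + 1 = 23.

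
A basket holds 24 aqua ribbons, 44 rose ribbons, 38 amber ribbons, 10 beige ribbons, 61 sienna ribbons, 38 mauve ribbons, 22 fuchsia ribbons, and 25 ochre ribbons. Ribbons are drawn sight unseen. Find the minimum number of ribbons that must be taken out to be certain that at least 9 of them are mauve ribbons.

233

In the worst case for collecting mauve ribbons, every non-mauve ribbon comes out first.
There are 24 + 44 + 38 + 10 + 61 + 22 + 25 = 224 non-mauve ribbons altogether.
After those, each further ribbon must be mauve, so 224 + 9 = 233 draws guarantee 9 mauve ribbons.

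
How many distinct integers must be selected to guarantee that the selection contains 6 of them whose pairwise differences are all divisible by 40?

201

Integers whose pairwise differences are multiples of 40 are exactly those sharing a remainder mod 40. The 40 residue classes mod 40 are the pigeonholes.
With 200 integers one could put 5 in each residue class and have no class reach 6.
The 201st integer pushes some class to 6, so 40·5 + 1 = 201.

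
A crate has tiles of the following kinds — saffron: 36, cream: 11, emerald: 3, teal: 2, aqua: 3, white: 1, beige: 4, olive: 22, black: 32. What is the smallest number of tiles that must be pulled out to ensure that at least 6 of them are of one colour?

The 9 colours are the holes; the tiles drawn are the pigeons.
To avoid 6 of any one colour, the worst case takes at most 5 of each colour, or every tile of a colour that has fewer than 5.
That gives 5 + 5 + 3 + 2 + 3 + 1 + 4 + 5 + 5 = 33 tiles with no colour reaching 6.
The next tile forces some colour to 6, so 33 + 1 = 34.

34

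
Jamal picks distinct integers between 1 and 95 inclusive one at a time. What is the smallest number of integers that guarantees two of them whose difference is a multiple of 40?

Integers whose pairwise differences are multiples of 40 are exactly those sharing a remainder mod 40. The 40 residue classes mod 40 are the pigeonholes.
With 40 integers one could put 1 in each residue class and have no class reach 2.
The 41st integer pushes some class to 2, so 40·1 + 1 = 41.

41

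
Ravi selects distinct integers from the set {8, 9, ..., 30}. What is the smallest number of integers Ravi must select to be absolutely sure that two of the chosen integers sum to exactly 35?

Two chosen integers sum to 35 exactly when both halves of some pair {x, 35−x} with 8 ≤ x ≤ 35−x ≤ 27 are chosen — 10 such pairs.
The remaining 3 elements (those with no distinct partner in range) can never complete a 35-sum, so the worst case takes all of them and one from each pair: 3 + 10 = 13.
By pigeonhole, the 14th integer has to be the second member of some pair, so 13 + 1 = 14.

14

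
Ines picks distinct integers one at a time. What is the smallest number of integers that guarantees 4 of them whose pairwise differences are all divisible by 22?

67

Integers whose pairwise differences are multiples of 22 are exactly those sharing a remainder mod 22. The 22 residue classes mod 22 are the pigeonholes.
With 66 integers one could put 3 in each residue class and have no class reach 4.
The 67th integer pushes some class to 4, so 22·3 + 1 = 67.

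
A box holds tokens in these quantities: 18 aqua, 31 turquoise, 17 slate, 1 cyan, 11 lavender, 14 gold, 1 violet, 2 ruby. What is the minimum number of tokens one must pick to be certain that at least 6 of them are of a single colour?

30

An adversary could hand out at most 5 tokens per colour (cyan, violet, ruby run out sooner): 5 + 5 + 5 + 1 + 5 + 5 + 1 + 2 = 29 tokens and still no colour has 6.
One more token lands in a colour already at 5, so 30 draws are enough and 29 are not.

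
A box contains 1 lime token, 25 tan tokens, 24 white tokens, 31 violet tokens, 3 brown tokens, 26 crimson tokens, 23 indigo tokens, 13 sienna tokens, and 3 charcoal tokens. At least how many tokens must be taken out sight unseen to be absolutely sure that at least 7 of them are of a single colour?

44

An adversary could hand out at most 6 tokens per colour (lime, brown, charcoal run out sooner): 1 + 6 + 6 + 6 + 3 + 6 + 6 + 6 + 3 = 43 tokens and still no colour has 7.
One more token lands in a colour already at 6, so 44 draws are enough and 43 are not.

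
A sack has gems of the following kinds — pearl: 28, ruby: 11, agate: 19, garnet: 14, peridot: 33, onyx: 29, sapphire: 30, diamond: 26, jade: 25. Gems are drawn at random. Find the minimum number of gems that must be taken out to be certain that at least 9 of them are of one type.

The 9 types are the holes; the gems drawn are the pigeons.
To avoid 9 of any one type, the worst case takes at most 8 of each type.
That gives 8 + 8 + 8 + 8 + 8 + 8 + 8 + 8 + 8 = 72 gems with no type reaching 9.
The next gem forces some type to 9, so 72 + 1 = 73.

73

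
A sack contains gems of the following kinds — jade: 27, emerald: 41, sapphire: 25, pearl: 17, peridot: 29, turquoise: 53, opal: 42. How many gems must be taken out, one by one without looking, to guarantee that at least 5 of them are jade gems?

In the worst case for collecting jade gems, every non-jade gem comes out first.
There are 41 + 25 + 17 + 29 + 53 + 42 = 207 non-jade gems altogether.
After those, each further gem must be jade, so 207 + 5 = 212 draws guarantee 5 jade gems.

212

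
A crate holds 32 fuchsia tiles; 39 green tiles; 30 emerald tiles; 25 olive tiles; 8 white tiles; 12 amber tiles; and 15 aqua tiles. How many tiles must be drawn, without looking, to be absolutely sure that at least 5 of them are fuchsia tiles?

134

In the worst case for collecting fuchsia tiles, every non-fuchsia tile comes out first.
There are 39 + 30 + 25 + 8 + 12 + 15 = 129 non-fuchsia tiles altogether.
After those, each further tile must be fuchsia, so 129 + 5 = 134 draws guarantee 5 fuchsia tiles.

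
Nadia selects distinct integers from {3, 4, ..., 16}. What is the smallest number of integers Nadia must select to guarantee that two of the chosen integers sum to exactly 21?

9

Group the elements by complementary pair {x, 21−x}: {5,16}, {6,15}, {7,14}, …, giving 6 two-element pairs and 2 integers whose partner 21−x falls outside [3,16].
Pigeonhole: treating each of those 8 groups as a pigeonhole, one can pick one integer per group — 8 integers — with no two summing to 21.
The 9th integer lands in an occupied pair, forcing a sum of 21.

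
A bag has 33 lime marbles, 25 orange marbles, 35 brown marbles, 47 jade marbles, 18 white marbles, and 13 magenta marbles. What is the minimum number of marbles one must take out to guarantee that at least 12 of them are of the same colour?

Put each drawn marble into a box by colour. The largest draw with every box below 12 takes min(count, 11) from each colour.
Σ min(cᵢ, 11) = 11 + 11 + 11 + 11 + 11 + 11 = 66.
Draw number 66 + 1 = 67 must push one box to 12.

67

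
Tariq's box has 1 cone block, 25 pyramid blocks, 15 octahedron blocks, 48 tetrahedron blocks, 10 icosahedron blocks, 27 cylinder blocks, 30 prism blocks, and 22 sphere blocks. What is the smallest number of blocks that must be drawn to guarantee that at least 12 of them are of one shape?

By pigeonhole, the 8 shapes are the holes; the blocks drawn are the pigeons.
To avoid 12 of any one shape, the worst case takes at most 11 of each shape, or every block of a shape that has fewer than 11.
That gives 1 + 11 + 11 + 11 + 10 + 11 + 11 + 11 = 77 blocks with no shape reaching 12.
The next block forces some shape to 12, so 77 + 1 = 78.

78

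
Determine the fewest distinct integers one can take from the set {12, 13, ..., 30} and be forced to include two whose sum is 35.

14

A set avoiding the sum 35 can contain at most one of each pair {x, 35−x}, plus the 7 elements whose complement lies outside the range.
The integers 18, …, 30 (13 of them) are such a set: any two sum to at least 18+19 = 37 > 35.
By pigeonhole, any 14th integer completes one of the 6 pairs, so 14 choices force a sum of 35.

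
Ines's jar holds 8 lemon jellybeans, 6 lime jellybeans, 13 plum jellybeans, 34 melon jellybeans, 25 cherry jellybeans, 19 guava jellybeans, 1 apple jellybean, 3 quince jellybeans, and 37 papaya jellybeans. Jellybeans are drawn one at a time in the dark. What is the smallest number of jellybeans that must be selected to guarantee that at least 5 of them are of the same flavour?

Pigeonhole: put each drawn jellybean into a box by flavour. The largest draw with every box below 5 takes min(count, 4) from each flavour; flavours with fewer than 4 contribute all they have.
Σ min(cᵢ, 4) = 4 + 4 + 4 + 4 + 4 + 4 + 1 + 3 + 4 = 32.
Draw number 32 + 1 = 33 must push one box to 5.

33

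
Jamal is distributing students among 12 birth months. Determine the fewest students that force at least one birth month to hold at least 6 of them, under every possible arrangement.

61

With 60 students one could put exactly 5 in each of the 12 birth months, and no birth month would reach 6.
One more student must land in a birth month that already has 5, giving it 6.
So 12 × 5 + 1 = 61 students are required.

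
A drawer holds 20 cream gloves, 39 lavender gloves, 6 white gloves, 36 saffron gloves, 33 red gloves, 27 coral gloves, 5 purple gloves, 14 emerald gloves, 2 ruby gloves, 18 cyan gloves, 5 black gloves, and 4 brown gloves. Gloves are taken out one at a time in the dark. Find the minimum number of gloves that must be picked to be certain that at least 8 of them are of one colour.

72

By pigeonhole, the 12 colours are the holes; the gloves drawn are the pigeons.
To avoid 8 of any one colour, the worst case takes at most 7 of each colour, or every glove of a colour that has fewer than 7.
That gives 7 + 7 + 6 + 7 + 7 + 7 + 5 + 7 + 2 + 7 + 5 + 4 = 71 gloves with no colour reaching 8.
The next glove forces some colour to 8, so 71 + 1 = 72.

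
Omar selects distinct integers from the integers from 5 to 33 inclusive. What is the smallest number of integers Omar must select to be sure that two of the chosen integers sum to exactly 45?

19

Two chosen integers sum to 45 exactly when both halves of some pair {x, 45−x} with 12 ≤ x ≤ 45−x ≤ 33 are chosen — 11 such pairs.
The remaining 7 elements (those with no distinct partner in range) can never complete a 45-sum, so the worst case takes all of them and one from each pair: 7 + 11 = 18.
By pigeonhole, the 19th integer has to be the second member of some pair, so 18 + 1 = 19.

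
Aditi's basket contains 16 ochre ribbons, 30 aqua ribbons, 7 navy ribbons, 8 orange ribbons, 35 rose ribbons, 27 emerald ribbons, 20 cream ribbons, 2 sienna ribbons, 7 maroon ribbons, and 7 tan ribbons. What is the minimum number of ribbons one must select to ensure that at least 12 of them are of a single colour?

87

By the pigeonhole principle, the 10 colours are the holes; the ribbons drawn are the pigeons.
To avoid 12 of any one colour, the worst case takes at most 11 of each colour, or every ribbon of a colour that has fewer than 11.
That gives 11 + 11 + 7 + 8 + 11 + 11 + 11 + 2 + 7 + 7 = 86 ribbons with no colour reaching 12.
The next ribbon forces some colour to 12, so 86 + 1 = 87.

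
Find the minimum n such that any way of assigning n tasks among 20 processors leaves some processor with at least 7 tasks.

With 120 tasks one could put exactly 6 in each of the 20 processors, and no processor would reach 7.
One more task must land in a processor that already has 6, giving it 7.
So 20 × 6 + 1 = 121 tasks are required.

121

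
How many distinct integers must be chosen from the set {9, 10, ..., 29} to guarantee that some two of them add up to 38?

12

A set avoiding the sum 38 can contain at most one of each pair {x, 38−x}, plus the 1 element equal to its own complement.
The integers 19, …, 29 (11 of them) are such a set: any two sum to at least 19+20 = 39 > 38.
By the pigeonhole principle, any 12th integer completes one of the 10 pairs, so 12 choices force a sum of 38.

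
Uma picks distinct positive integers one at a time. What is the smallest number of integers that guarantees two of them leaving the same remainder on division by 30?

The 30 residue classes mod 30 are the pigeonholes.
With 30 integers one could put 1 in each residue class and have no class reach 2.
The 31st integer pushes some class to 2, so 30·1 + 1 = 31.

31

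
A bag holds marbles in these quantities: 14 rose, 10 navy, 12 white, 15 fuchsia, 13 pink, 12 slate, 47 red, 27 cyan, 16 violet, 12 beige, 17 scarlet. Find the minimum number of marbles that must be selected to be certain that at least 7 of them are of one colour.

Put each drawn marble into a box by colour. The largest draw with every box below 7 takes min(count, 6) from each colour.
Σ min(cᵢ, 6) = 6 + 6 + 6 + 6 + 6 + 6 + 6 + 6 + 6 + 6 + 6 = 66.
Draw number 66 + 1 = 67 must push one box to 7.

67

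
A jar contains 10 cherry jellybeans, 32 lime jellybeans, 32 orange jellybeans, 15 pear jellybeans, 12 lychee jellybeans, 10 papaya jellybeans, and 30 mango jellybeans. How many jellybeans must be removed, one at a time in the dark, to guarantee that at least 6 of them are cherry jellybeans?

137

In the worst case for collecting cherry jellybeans, every non-cherry jellybean comes out first.
There are 32 + 32 + 15 + 12 + 10 + 30 = 131 non-cherry jellybeans altogether.
After those, each further jellybean must be cherry, so 131 + 6 = 137 draws guarantee 6 cherry jellybeans.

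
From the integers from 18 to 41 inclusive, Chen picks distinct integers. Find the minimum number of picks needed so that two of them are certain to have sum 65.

16

Two chosen integers sum to 65 exactly when both halves of some pair {x, 65−x} with 24 ≤ x ≤ 65−x ≤ 41 are chosen — 9 such pairs.
The remaining 6 elements (those with no distinct partner in range) can never complete a 65-sum, so the worst case takes all of them and one from each pair: 6 + 9 = 15.
Pigeonhole: the 16th integer has to be the second member of some pair, so 15 + 1 = 16.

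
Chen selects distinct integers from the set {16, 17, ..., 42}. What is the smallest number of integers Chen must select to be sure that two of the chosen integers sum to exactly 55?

A set avoiding the sum 55 can contain at most one of each pair {x, 55−x}, plus the 3 elements whose complement lies outside the range.
The integers 28, …, 42 (15 of them) are such a set: any two sum to at least 28+29 = 57 > 55.
Any 16th integer completes one of the 12 pairs, so 16 choices force a sum of 55.

16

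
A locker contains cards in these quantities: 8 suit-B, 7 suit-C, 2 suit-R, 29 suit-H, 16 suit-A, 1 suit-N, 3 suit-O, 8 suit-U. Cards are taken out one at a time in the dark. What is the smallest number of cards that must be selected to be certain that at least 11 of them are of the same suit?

50

An adversary could hand out at most 10 cards per suit (6 suits run out sooner): 8 + 7 + 2 + 10 + 10 + 1 + 3 + 8 = 49 cards and still no suit has 11.
By pigeonhole, one more card lands in a suit already at 10, so 50 draws are enough and 49 are not.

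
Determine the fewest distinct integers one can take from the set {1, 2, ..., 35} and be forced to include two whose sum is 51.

26

A set avoiding the sum 51 can contain at most one of each pair {x, 51−x}, plus the 15 elements whose complement lies outside the range.
The integers 1, …, 25 (25 of them) are such a set: any two sum to at least 1+2 = 3 and at most 24+25 = 49 < 51.
Pigeonhole: any 26th integer completes one of the 10 pairs, so 26 choices force a sum of 51.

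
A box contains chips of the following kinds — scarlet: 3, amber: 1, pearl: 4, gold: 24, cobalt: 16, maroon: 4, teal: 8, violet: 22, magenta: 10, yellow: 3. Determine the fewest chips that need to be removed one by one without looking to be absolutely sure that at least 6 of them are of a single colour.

41

An adversary could hand out at most 5 chips per colour (5 colours run out sooner): 3 + 1 + 4 + 5 + 5 + 4 + 5 + 5 + 5 + 3 = 40 chips and still no colour has 6.
One more chip lands in a colour already at 5, so 41 draws are enough and 40 are not.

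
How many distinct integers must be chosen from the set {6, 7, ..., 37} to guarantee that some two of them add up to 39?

19

Group the elements by complementary pair {x, 39−x}: {6,33}, {7,32}, {8,31}, …, giving 14 two-element pairs and 4 integers whose partner 39−x falls outside [6,37].
By the pigeonhole principle, treating each of those 18 groups as a pigeonhole, one can pick one integer per group — 18 integers — with no two summing to 39.
The 19th integer lands in an occupied pair, forcing a sum of 39.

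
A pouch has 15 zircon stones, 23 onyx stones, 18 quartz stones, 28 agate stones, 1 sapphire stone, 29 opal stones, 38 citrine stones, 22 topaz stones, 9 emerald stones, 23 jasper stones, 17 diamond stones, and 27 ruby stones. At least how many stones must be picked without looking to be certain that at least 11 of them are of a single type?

111

The 12 types are the holes; the stones drawn are the pigeons.
To avoid 11 of any one type, the worst case takes at most 10 of each type, or every stone of a type that has fewer than 10.
That gives 10 + 10 + 10 + 10 + 1 + 10 + 10 + 10 + 9 + 10 + 10 + 10 = 110 stones with no type reaching 11.
The next stone forces some type to 11, so 110 + 1 = 111.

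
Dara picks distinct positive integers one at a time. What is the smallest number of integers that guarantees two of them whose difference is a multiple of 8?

9

Integers whose pairwise differences are multiples of 8 are exactly those sharing a remainder mod 8. By the pigeonhole principle, the 8 residue classes mod 8 are the pigeonholes.
With 8 integers one could put 1 in each residue class and have no class reach 2.
The 9th integer pushes some class to 2, so 8·1 + 1 = 9.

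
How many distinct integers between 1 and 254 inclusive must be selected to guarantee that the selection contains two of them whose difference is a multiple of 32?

33

Integers whose pairwise differences are multiples of 32 are exactly those sharing a remainder mod 32. The 32 residue classes mod 32 are the pigeonholes.
With 32 integers one could put 1 in each residue class and have no class reach 2.
The 33rd integer pushes some class to 2, so 32·1 + 1 = 33.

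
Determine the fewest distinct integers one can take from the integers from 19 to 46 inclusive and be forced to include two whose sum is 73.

19

Group the elements by complementary pair {x, 73−x}: {27,46}, {28,45}, {29,44}, …, giving 10 two-element pairs and 8 integers whose partner 73−x falls outside [19,46].
By the pigeonhole principle, treating each of those 18 groups as a pigeonhole, one can pick one integer per group — 18 integers — with no two summing to 73.
The 19th integer lands in an occupied pair, forcing a sum of 73.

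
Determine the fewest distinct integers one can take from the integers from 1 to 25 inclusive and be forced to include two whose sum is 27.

14

Group the elements by complementary pair {x, 27−x}: {2,25}, {3,24}, {4,23}, …, giving 12 two-element pairs and 1 integer whose partner 27−x falls outside [1,25].
Treating each of those 13 groups as a pigeonhole, one can pick one integer per group — 13 integers — with no two summing to 27.
The 14th integer lands in an occupied pair, forcing a sum of 27.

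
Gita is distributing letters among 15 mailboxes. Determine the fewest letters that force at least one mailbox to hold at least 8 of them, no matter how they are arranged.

106

With 105 letters one could put exactly 7 in each of the 15 mailboxes, and no mailbox would reach 8.
Pigeonhole: one more letter must land in a mailbox that already has 7, giving it 8.
So 15 × 7 + 1 = 106 letters are required.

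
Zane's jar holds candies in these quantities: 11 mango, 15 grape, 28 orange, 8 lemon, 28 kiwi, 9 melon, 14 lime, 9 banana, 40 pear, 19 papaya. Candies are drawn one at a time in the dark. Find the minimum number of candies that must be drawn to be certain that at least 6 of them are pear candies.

In the worst case for collecting pear candies, every non-pear candy comes out first.
There are 11 + 15 + 28 + 8 + 28 + 9 + 14 + 9 + 19 = 141 non-pear candies altogether.
After those, each further candy must be pear, so 141 + 6 = 147 draws guarantee 6 pear candies.

147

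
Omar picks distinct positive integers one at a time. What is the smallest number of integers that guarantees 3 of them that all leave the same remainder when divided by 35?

The 35 residue classes mod 35 are the pigeonholes.
With 70 integers one could put 2 in each residue class and have no class reach 3.
The 71st integer pushes some class to 3, so 35·2 + 1 = 71.

71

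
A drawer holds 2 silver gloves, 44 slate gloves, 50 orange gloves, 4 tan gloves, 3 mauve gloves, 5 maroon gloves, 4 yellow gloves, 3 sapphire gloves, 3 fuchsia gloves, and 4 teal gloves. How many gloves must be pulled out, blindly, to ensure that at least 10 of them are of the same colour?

An adversary could hand out at most 9 gloves per colour (8 colours run out sooner): 2 + 9 + 9 + 4 + 3 + 5 + 4 + 3 + 3 + 4 = 46 gloves and still no colour has 10.
One more glove lands in a colour already at 9, so 47 draws are enough and 46 are not.

47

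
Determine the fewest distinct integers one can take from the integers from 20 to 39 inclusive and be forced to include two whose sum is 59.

Group the elements by complementary pair {x, 59−x}: {20,39}, {21,38}, {22,37}, …, giving 10 two-element pairs.
Treating each of those 10 groups as a pigeonhole, one can pick one integer per group — 10 integers — with no two summing to 59.
The 11th integer lands in an occupied pair, forcing a sum of 59.

11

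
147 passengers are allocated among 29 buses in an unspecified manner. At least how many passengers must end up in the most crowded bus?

The 29 buses are the holes and the 147 passengers are the pigeons.
If every bus held at most 5 passengers, the total would be at most 29 × 5 = 145, which is less than 147.
So some bus holds at least ⌈147/29⌉ = 6 passengers.

6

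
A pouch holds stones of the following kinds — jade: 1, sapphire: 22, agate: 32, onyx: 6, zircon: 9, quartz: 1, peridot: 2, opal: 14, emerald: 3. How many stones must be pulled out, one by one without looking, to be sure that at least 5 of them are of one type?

An adversary could hand out at most 4 stones per type (4 types run out sooner): 1 + 4 + 4 + 4 + 4 + 1 + 2 + 4 + 3 = 27 stones and still no type has 5.
By the pigeonhole principle, one more stone lands in a type already at 4, so 28 draws are enough and 27 are not.

28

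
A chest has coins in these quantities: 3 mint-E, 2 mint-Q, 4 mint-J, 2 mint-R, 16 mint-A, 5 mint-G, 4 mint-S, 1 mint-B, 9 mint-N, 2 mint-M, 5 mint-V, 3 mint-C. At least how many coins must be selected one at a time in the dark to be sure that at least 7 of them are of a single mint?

Pigeonhole: the 12 mints are the holes; the coins drawn are the pigeons.
To avoid 7 of any one mint, the worst case takes at most 6 of each mint, or every coin of a mint that has fewer than 6.
That gives 3 + 2 + 4 + 2 + 6 + 5 + 4 + 1 + 6 + 2 + 5 + 3 = 43 coins with no mint reaching 7.
The next coin forces some mint to 7, so 43 + 1 = 44.

44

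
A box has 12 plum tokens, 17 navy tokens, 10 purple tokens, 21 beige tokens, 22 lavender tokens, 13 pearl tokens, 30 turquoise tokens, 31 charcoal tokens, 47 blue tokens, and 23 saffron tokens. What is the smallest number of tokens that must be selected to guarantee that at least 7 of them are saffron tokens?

210

In the worst case for collecting saffron tokens, every non-saffron token comes out first.
There are 12 + 17 + 10 + 21 + 22 + 13 + 30 + 31 + 47 = 203 non-saffron tokens altogether.
After those, each further token must be saffron, so 203 + 7 = 210 draws guarantee 7 saffron tokens.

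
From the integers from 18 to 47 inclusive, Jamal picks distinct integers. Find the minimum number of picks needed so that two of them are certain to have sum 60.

Two chosen integers sum to 60 exactly when both halves of some pair {x, 60−x} with 18 ≤ x ≤ 60−x ≤ 42 are chosen — 12 such pairs.
The remaining 6 elements (those with no distinct partner in range) can never complete a 60-sum, so the worst case takes all of them and one from each pair: 6 + 12 = 18.
The 19th integer has to be the second member of some pair, so 18 + 1 = 19.

19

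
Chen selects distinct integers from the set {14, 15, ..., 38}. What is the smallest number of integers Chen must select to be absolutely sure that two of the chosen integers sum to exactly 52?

A set avoiding the sum 52 can contain at most one of each pair {x, 52−x}, plus the 1 element equal to its own complement.
The integers 26, …, 38 (13 of them) are such a set: any two sum to at least 26+27 = 53 > 52.
By pigeonhole, any 14th integer completes one of the 12 pairs, so 14 choices force a sum of 52.

14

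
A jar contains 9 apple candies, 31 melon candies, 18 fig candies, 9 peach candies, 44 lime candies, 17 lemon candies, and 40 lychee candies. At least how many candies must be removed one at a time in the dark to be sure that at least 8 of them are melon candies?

In the worst case for collecting melon candies, every non-melon candy comes out first.
There are 9 + 18 + 9 + 44 + 17 + 40 = 137 non-melon candies altogether.
After those, each further candy must be melon, so 137 + 8 = 145 draws guarantee 8 melon candies.

145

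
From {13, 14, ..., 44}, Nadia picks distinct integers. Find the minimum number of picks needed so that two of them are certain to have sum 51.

20

Two chosen integers sum to 51 exactly when both halves of some pair {x, 51−x} with 13 ≤ x ≤ 51−x ≤ 38 are chosen — 13 such pairs.
The remaining 6 elements (those with no distinct partner in range) can never complete a 51-sum, so the worst case takes all of them and one from each pair: 6 + 13 = 19.
By pigeonhole, the 20th integer has to be the second member of some pair, so 19 + 1 = 20.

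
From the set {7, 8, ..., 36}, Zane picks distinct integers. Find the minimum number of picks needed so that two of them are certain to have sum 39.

18

Group the elements by complementary pair {x, 39−x}: {7,32}, {8,31}, {9,30}, …, giving 13 two-element pairs and 4 integers whose partner 39−x falls outside [7,36].
Treating each of those 17 groups as a pigeonhole, one can pick one integer per group — 17 integers — with no two summing to 39.
The 18th integer lands in an occupied pair, forcing a sum of 39.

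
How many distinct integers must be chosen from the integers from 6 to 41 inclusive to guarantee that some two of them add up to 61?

26

A set avoiding the sum 61 can contain at most one of each pair {x, 61−x}, plus the 14 elements whose complement lies outside the range.
The integers 6, …, 30 (25 of them) are such a set: any two sum to at least 6+7 = 13 and at most 29+30 = 59 < 61.
By pigeonhole, any 26th integer completes one of the 11 pairs, so 26 choices force a sum of 61.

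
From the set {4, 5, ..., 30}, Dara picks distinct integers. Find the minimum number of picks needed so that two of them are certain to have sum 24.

20

Group the elements by complementary pair {x, 24−x}: {4,20}, {5,19}, {6,18}, …, giving 8 two-element pairs, the single value 12 (it cannot pair with itself since the integers are distinct), and 10 integers whose partner 24−x falls outside [4,30].
Treating each of those 19 groups as a pigeonhole, one can pick one integer per group — 19 integers — with no two summing to 24.
The 20th integer lands in an occupied pair, forcing a sum of 24.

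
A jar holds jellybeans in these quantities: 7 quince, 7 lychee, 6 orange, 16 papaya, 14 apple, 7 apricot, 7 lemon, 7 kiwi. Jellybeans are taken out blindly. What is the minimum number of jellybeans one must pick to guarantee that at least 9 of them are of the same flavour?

The 8 flavours are the holes; the jellybeans drawn are the pigeons.
To avoid 9 of any one flavour, the worst case takes at most 8 of each flavour, or every jellybean of a flavour that has fewer than 8.
That gives 7 + 7 + 6 + 8 + 8 + 7 + 7 + 7 = 57 jellybeans with no flavour reaching 9.
The next jellybean forces some flavour to 9, so 57 + 1 = 58.

58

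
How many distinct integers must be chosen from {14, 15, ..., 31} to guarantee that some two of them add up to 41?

Two chosen integers sum to 41 exactly when both halves of some pair {x, 41−x} with 14 ≤ x ≤ 41−x ≤ 27 are chosen — 7 such pairs.
The remaining 4 elements (those with no distinct partner in range) can never complete a 41-sum, so the worst case takes all of them and one from each pair: 4 + 7 = 11.
By pigeonhole, the 12th integer has to be the second member of some pair, so 11 + 1 = 12.

12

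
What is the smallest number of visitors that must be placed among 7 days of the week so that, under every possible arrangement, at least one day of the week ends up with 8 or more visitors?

With 49 visitors one could put exactly 7 in each of the 7 days of the week, and no day of the week would reach 8.
Pigeonhole: one more visitor must land in a day of the week that already has 7, giving it 8.
So 7 × 7 + 1 = 50 visitors are required.

50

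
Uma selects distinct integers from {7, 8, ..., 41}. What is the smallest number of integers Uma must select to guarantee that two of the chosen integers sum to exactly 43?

A set avoiding the sum 43 can contain at most one of each pair {x, 43−x}, plus the 5 elements whose complement lies outside the range.
The integers 22, …, 41 (20 of them) are such a set: any two sum to at least 22+23 = 45 > 43.
Any 21st integer completes one of the 15 pairs, so 21 choices force a sum of 43.

21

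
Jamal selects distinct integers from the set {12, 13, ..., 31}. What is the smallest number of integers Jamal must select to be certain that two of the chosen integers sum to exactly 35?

Group the elements by complementary pair {x, 35−x}: {12,23}, {13,22}, {14,21}, …, giving 6 two-element pairs and 8 integers whose partner 35−x falls outside [12,31].
Treating each of those 14 groups as a pigeonhole, one can pick one integer per group — 14 integers — with no two summing to 35.
The 15th integer lands in an occupied pair, forcing a sum of 35.

15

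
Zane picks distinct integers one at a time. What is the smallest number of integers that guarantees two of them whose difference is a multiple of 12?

Integers whose pairwise differences are multiples of 12 are exactly those sharing a remainder mod 12. By the pigeonhole principle, the 12 residue classes mod 12 are the pigeonholes.
With 12 integers one could put 1 in each residue class and have no class reach 2.
The 13th integer pushes some class to 2, so 12·1 + 1 = 13.

13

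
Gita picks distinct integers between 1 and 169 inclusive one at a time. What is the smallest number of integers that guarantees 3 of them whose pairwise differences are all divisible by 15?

31

Integers whose pairwise differences are multiples of 15 are exactly those sharing a remainder mod 15. By pigeonhole, the 15 residue classes mod 15 are the pigeonholes.
With 30 integers one could put 2 in each residue class and have no class reach 3.
The 31st integer pushes some class to 3, so 15·2 + 1 = 31.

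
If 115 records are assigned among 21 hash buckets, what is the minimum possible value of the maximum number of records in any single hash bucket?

By pigeonhole, the 21 hash buckets are the holes and the 115 records are the pigeons.
If every hash bucket held at most 5 records, the total would be at most 21 × 5 = 105, which is less than 115.
So some hash bucket holds at least ⌈115/21⌉ = 6 records.

6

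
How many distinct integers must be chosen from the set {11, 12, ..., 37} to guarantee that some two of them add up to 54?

A set avoiding the sum 54 can contain at most one of each pair {x, 54−x}, plus the 7 elements whose complement lies outside the range or equal to its own complement.
The integers 11, …, 27 (17 of them) are such a set: any two sum to at least 11+12 = 23 and at most 26+27 = 53 < 54.
Pigeonhole: any 18th integer completes one of the 10 pairs, so 18 choices force a sum of 54.

18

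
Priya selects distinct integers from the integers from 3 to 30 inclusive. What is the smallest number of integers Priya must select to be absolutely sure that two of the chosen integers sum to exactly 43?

Group the elements by complementary pair {x, 43−x}: {13,30}, {14,29}, {15,28}, …, giving 9 two-element pairs and 10 integers whose partner 43−x falls outside [3,30].
Treating each of those 19 groups as a pigeonhole, one can pick one integer per group — 19 integers — with no two summing to 43.
The 20th integer lands in an occupied pair, forcing a sum of 43.

20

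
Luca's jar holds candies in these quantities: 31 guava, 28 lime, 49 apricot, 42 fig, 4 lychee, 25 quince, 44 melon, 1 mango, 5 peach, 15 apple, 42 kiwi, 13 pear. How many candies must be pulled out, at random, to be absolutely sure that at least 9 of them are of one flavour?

83

The 12 flavours are the holes; the candies drawn are the pigeons.
To avoid 9 of any one flavour, the worst case takes at most 8 of each flavour, or every candy of a flavour that has fewer than 8.
That gives 8 + 8 + 8 + 8 + 4 + 8 + 8 + 1 + 5 + 8 + 8 + 8 = 82 candies with no flavour reaching 9.
The next candy forces some flavour to 9, so 82 + 1 = 83.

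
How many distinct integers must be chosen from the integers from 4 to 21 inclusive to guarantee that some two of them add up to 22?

12

Two chosen integers sum to 22 exactly when both halves of some pair {x, 22−x} with 4 ≤ x ≤ 22−x ≤ 18 are chosen — 7 such pairs.
The remaining 4 elements (those with no distinct partner in range) can never complete a 22-sum, so the worst case takes all of them and one from each pair: 4 + 7 = 11.
By the pigeonhole principle, the 12th integer has to be the second member of some pair, so 11 + 1 = 12.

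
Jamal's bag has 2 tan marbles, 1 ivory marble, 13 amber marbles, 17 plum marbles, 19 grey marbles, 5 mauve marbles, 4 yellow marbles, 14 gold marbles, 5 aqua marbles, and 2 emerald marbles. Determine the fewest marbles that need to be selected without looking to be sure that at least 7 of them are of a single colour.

Pigeonhole: the 10 colours are the holes; the marbles drawn are the pigeons.
To avoid 7 of any one colour, the worst case takes at most 6 of each colour, or every marble of a colour that has fewer than 6.
That gives 2 + 1 + 6 + 6 + 6 + 5 + 4 + 6 + 5 + 2 = 43 marbles with no colour reaching 7.
The next marble forces some colour to 7, so 43 + 1 = 44.

44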